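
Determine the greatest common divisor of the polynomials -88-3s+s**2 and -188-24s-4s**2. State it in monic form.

1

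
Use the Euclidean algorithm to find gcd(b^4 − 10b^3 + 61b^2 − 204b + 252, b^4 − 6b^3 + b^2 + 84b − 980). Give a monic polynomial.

Apply the Euclidean algorithm:
  b^4 − 10b^3 + 61b^2 − 204b + 252 = (b^4 − 6b^3 + b^2 + 84b − 980) + (−4b^3 + 60b^2 − 288b + 1232)
  b^4 − 6b^3 + b^2 + 84b − 980 = (−(1/4)b − 9/4)(−4b^3 + 60b^2 − 288b + 1232) + (64b^2 − 256b + 1792)
  −4b^3 + 60b^2 − 288b + 1232 = (−(1/16)b + 11/16)(64b^2 − 256b + 1792) + (0)
Last nonzero remainder: 64b^2 − 256b + 1792. Dividing through by 64 gives the monic gcd b^2 − 4b + 28.

b^2 − 4b + 28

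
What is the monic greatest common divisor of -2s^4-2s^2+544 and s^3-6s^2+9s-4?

Euclidean algorithm in ℚ[s]:
  -2s^4-2s^2+544 = (-2s-12)(s^3-6s^2+9s-4) + (-56s^2+100s+496)
  s^3-6s^2+9s-4 = (-(1/56)s+59/784)(-56s^2+100s+496) + ((2025/196)s-2025/49)
  -56s^2+100s+496 = (-(10976/2025)s-24304/2025)((2025/196)s-2025/49) + (0)
Last nonzero remainder: (2025/196)s-2025/49. Dividing through by 2025/196 gives the monic gcd s-4.

s-4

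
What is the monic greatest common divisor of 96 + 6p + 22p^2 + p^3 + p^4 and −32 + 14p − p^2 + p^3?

16 + p + p^2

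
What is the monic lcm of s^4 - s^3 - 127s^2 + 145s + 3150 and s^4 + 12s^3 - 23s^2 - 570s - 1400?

s^5 + 3s^4 - 131s^3 - 363s^2 + 3730s + 12600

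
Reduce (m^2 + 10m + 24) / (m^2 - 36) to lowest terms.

(m + 4)/(m - 6)

Apply the Euclidean algorithm:
  m^2 + 10m + 24 = (m^2 - 36) + (10m + 60)
  m^2 - 36 = ((1/10)m - 3/5)(10m + 60) + (0)
Last nonzero remainder: 10m + 60. Dividing through by 10 gives the monic gcd m + 6.
Cancel m + 6 from numerator and denominator to get the reduced form.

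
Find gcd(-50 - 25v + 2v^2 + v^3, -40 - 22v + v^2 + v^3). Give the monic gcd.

Apply the Euclidean algorithm:
  v^3 + 2v^2 - 25v - 50 = (v^3 + v^2 - 22v - 40) + (v^2 - 3v - 10)
  v^3 + v^2 - 22v - 40 = (v + 4)(v^2 - 3v - 10) + (0)
The last nonzero remainder v^2 - 3v - 10 is already monic.

-10 - 3v + v^2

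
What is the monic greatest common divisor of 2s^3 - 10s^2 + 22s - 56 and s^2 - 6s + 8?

s - 4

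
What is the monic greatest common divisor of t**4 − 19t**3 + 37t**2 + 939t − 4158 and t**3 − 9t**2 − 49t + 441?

t**2 − 2t − 63

Apply the Euclidean algorithm:
  t**4 − 19t**3 + 37t**2 + 939t − 4158 = (t − 10)(t**3 − 9t**2 − 49t + 441) + (−4t**2 + 8t + 252)
  t**3 − 9t**2 − 49t + 441 = (−(1/4)t + 7/4)(−4t**2 + 8t + 252) + (0)
Last nonzero remainder: −4t**2 + 8t + 252. Dividing through by −4 gives the monic gcd t**2 − 2t − 63.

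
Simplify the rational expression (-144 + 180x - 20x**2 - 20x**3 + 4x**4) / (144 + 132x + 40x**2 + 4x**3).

(-12 + 19x - 8x**2 + x**3)/(12 + 7x + x**2)

By polynomial division,
  4x**4 - 20x**3 - 20x**2 + 180x - 144 = (x - 15)(4x**3 + 40x**2 + 132x + 144) + (448x**2 + 2016x + 2016)
  4x**3 + 40x**2 + 132x + 144 = ((1/112)x + 11/224)(448x**2 + 2016x + 2016) + (15x + 45)
  448x**2 + 2016x + 2016 = ((448/15)x + 224/5)(15x + 45) + (0)
Last nonzero remainder: 15x + 45. Dividing through by 15 gives the monic gcd x + 3.
Cancel x + 3 from numerator and denominator to get the reduced form.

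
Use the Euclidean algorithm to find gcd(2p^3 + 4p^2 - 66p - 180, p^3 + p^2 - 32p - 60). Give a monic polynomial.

p^2 - p - 30

By polynomial division,
  2p^3 + 4p^2 - 66p - 180 = (2)(p^3 + p^2 - 32p - 60) + (2p^2 - 2p - 60)
  p^3 + p^2 - 32p - 60 = ((1/2)p + 1)(2p^2 - 2p - 60) + (0)
Last nonzero remainder: 2p^2 - 2p - 60. Dividing through by 2 gives the monic gcd p^2 - p - 30.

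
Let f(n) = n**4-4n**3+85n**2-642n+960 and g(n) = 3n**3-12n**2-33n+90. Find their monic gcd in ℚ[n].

n**2-7n+10

Repeated division with remainder:
  n**4-4n**3+85n**2-642n+960 = ((1/3)n)(3n**3-12n**2-33n+90) + (96n**2-672n+960)
  3n**3-12n**2-33n+90 = ((1/32)n+3/32)(96n**2-672n+960) + (0)
Last nonzero remainder: 96n**2-672n+960. Dividing through by 96 gives the monic gcd n**2-7n+10.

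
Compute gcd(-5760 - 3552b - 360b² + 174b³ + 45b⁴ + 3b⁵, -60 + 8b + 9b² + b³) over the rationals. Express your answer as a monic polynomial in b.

Euclidean algorithm in ℚ[b]:
  3b⁵ + 45b⁴ + 174b³ - 360b² - 3552b - 5760 = (3b² + 18b - 12)(b³ + 9b² + 8b - 60) + (-216b² - 2376b - 6480)
  b³ + 9b² + 8b - 60 = (-(1/216)b + 1/108)(-216b² - 2376b - 6480) + (0)
Last nonzero remainder: -216b² - 2376b - 6480. Dividing through by -216 gives the monic gcd b² + 11b + 30.

30 + 11b + b²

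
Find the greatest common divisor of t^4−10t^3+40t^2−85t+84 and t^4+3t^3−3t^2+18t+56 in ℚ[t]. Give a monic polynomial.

Repeated division with remainder:
  t^4−10t^3+40t^2−85t+84 = (t^4+3t^3−3t^2+18t+56) + (−13t^3+43t^2−103t+28)
  t^4+3t^3−3t^2+18t+56 = (−(1/13)t−82/169)(−13t^3+43t^2−103t+28) + ((1680/169)t^2−(5040/169)t+11760/169)
  −13t^3+43t^2−103t+28 = (−(2197/1680)t+169/420)((1680/169)t^2−(5040/169)t+11760/169) + (0)
Last nonzero remainder: (1680/169)t^2−(5040/169)t+11760/169. Dividing through by 1680/169 gives the monic gcd t^2−3t+7.

t^2−3t+7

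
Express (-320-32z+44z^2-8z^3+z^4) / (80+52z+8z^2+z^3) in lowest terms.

(-160+64z-10z^2+z^3)/(40+6z+z^2)

By polynomial division,
  z^4-8z^3+44z^2-32z-320 = (z-16)(z^3+8z^2+52z+80) + (120z^2+720z+960)
  z^3+8z^2+52z+80 = ((1/120)z+1/60)(120z^2+720z+960) + (32z+64)
  120z^2+720z+960 = ((15/4)z+15)(32z+64) + (0)
Last nonzero remainder: 32z+64. Dividing through by 32 gives the monic gcd z+2.
Cancel z+2 from numerator and denominator to get the reduced form.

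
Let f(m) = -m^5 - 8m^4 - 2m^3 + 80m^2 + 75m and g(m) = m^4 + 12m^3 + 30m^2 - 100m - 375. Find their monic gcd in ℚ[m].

m^3 + 7m^2 - 5m - 75

Repeated division with remainder:
  -m^5 - 8m^4 - 2m^3 + 80m^2 + 75m = (-m + 4)(m^4 + 12m^3 + 30m^2 - 100m - 375) + (-20m^3 - 140m^2 + 100m + 1500)
  m^4 + 12m^3 + 30m^2 - 100m - 375 = (-(1/20)m - 1/4)(-20m^3 - 140m^2 + 100m + 1500) + (0)
Last nonzero remainder: -20m^3 - 140m^2 + 100m + 1500. Dividing through by -20 gives the monic gcd m^3 + 7m^2 - 5m - 75.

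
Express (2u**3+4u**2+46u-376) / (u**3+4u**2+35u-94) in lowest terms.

Apply the Euclidean algorithm:
  2u**3+4u**2+46u-376 = (2)(u**3+4u**2+35u-94) + (-4u**2-24u-188)
  u**3+4u**2+35u-94 = (-(1/4)u+1/2)(-4u**2-24u-188) + (0)
Last nonzero remainder: -4u**2-24u-188. Dividing through by -4 gives the monic gcd u**2+6u+47.
Cancel u**2+6u+47 from numerator and denominator to get the reduced form.

(2u-8)/(u-2)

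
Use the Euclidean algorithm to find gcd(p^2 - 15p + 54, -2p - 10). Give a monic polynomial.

Euclidean algorithm in ℚ[p]:
  p^2 - 15p + 54 = (-(1/2)p + 10)(-2p - 10) + (154)
  -2p - 10 = (-(1/77)p - 5/77)(154) + (0)
The last nonzero remainder is the constant 154, so the polynomials are coprime and gcd = 1.

1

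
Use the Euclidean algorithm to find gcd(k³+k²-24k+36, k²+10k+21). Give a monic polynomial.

Euclidean algorithm in ℚ[k]:
  k³+k²-24k+36 = (k-9)(k²+10k+21) + (45k+225)
  k²+10k+21 = ((1/45)k+1/9)(45k+225) + (-4)
  45k+225 = (-(45/4)k-225/4)(-4) + (0)
The last nonzero remainder is the constant -4, so the polynomials are coprime and gcd = 1.

1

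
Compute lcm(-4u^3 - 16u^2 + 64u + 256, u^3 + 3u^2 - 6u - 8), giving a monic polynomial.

By polynomial division,
  -4u^3 - 16u^2 + 64u + 256 = (-4)(u^3 + 3u^2 - 6u - 8) + (-4u^2 + 40u + 224)
  u^3 + 3u^2 - 6u - 8 = (-(1/4)u - 13/4)(-4u^2 + 40u + 224) + (180u + 720)
  -4u^2 + 40u + 224 = (-(1/45)u + 14/45)(180u + 720) + (0)
Last nonzero remainder: 180u + 720. Dividing through by 180 gives the monic gcd u + 4.
Then lcm(f, g) = f·g / gcd(f, g); expanding and making the result monic gives the answer.

u^5 + 3u^4 - 22u^3 - 56u^2 + 96u + 128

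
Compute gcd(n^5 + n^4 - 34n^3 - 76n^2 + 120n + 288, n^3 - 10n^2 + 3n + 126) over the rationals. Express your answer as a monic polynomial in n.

n^2 - 3n - 18

Euclidean algorithm in ℚ[n]:
  n^5 + n^4 - 34n^3 - 76n^2 + 120n + 288 = (n^2 + 11n + 73)(n^3 - 10n^2 + 3n + 126) + (495n^2 - 1485n - 8910)
  n^3 - 10n^2 + 3n + 126 = ((1/495)n - 7/495)(495n^2 - 1485n - 8910) + (0)
Last nonzero remainder: 495n^2 - 1485n - 8910. Dividing through by 495 gives the monic gcd n^2 - 3n - 18.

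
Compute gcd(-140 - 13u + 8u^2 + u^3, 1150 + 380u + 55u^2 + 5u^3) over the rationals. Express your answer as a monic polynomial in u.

Apply the Euclidean algorithm:
  u^3 + 8u^2 - 13u - 140 = (1/5)(5u^3 + 55u^2 + 380u + 1150) + (-3u^2 - 89u - 370)
  5u^3 + 55u^2 + 380u + 1150 = (-(5/3)u + 280/9)(-3u^2 - 89u - 370) + ((22790/9)u + 113950/9)
  -3u^2 - 89u - 370 = (-(27/22790)u - 333/11395)((22790/9)u + 113950/9) + (0)
Last nonzero remainder: (22790/9)u + 113950/9. Dividing through by 22790/9 gives the monic gcd u + 5.

5 + u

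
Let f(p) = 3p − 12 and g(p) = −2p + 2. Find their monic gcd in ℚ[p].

Apply the Euclidean algorithm:
  3p − 12 = (−3/2)(−2p + 2) + (−9)
  −2p + 2 = ((2/9)p − 2/9)(−9) + (0)
The last nonzero remainder is the constant −9, so the polynomials are coprime and gcd = 1.

1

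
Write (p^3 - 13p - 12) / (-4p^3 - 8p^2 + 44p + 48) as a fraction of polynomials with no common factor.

Apply the Euclidean algorithm:
  p^3 - 13p - 12 = (-1/4)(-4p^3 - 8p^2 + 44p + 48) + (-2p^2 - 2p)
  -4p^3 - 8p^2 + 44p + 48 = (2p + 2)(-2p^2 - 2p) + (48p + 48)
  -2p^2 - 2p = (-(1/24)p)(48p + 48) + (0)
Last nonzero remainder: 48p + 48. Dividing through by 48 gives the monic gcd p + 1.
Cancel p + 1 from numerator and denominator to get the reduced form.

(-p^2 + p + 12)/(4p^2 + 4p - 48)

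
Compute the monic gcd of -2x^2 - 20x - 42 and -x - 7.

x + 7

Repeated division with remainder:
  -2x^2 - 20x - 42 = (2x + 6)(-x - 7) + (0)
Last nonzero remainder: -x - 7. Dividing through by -1 gives the monic gcd x + 7.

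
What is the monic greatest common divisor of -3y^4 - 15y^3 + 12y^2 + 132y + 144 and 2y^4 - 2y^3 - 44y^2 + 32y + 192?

y^3 + 3y^2 - 10y - 24

Repeated division with remainder:
  -3y^4 - 15y^3 + 12y^2 + 132y + 144 = (-3/2)(2y^4 - 2y^3 - 44y^2 + 32y + 192) + (-18y^3 - 54y^2 + 180y + 432)
  2y^4 - 2y^3 - 44y^2 + 32y + 192 = (-(1/9)y + 4/9)(-18y^3 - 54y^2 + 180y + 432) + (0)
Last nonzero remainder: -18y^3 - 54y^2 + 180y + 432. Dividing through by -18 gives the monic gcd y^3 + 3y^2 - 10y - 24.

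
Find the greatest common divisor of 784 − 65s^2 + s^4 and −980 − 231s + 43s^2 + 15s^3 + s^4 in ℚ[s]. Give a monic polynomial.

−28 + 3s + s^2

Apply the Euclidean algorithm:
  s^4 − 65s^2 + 784 = (s^4 + 15s^3 + 43s^2 − 231s − 980) + (−15s^3 − 108s^2 + 231s + 1764)
  s^4 + 15s^3 + 43s^2 − 231s − 980 = (−(1/15)s − 13/25)(−15s^3 − 108s^2 + 231s + 1764) + ((56/25)s^2 + (168/25)s − 1568/25)
  −15s^3 − 108s^2 + 231s + 1764 = (−(375/56)s − 225/8)((56/25)s^2 + (168/25)s − 1568/25) + (0)
Last nonzero remainder: (56/25)s^2 + (168/25)s − 1568/25. Dividing through by 56/25 gives the monic gcd s^2 + 3s − 28.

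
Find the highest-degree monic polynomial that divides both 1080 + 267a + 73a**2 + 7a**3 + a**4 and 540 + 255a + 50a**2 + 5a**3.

27 + 6a + a**2

By polynomial division,
  a**4 + 7a**3 + 73a**2 + 267a + 1080 = ((1/5)a - 3/5)(5a**3 + 50a**2 + 255a + 540) + (52a**2 + 312a + 1404)
  5a**3 + 50a**2 + 255a + 540 = ((5/52)a + 5/13)(52a**2 + 312a + 1404) + (0)
Last nonzero remainder: 52a**2 + 312a + 1404. Dividing through by 52 gives the monic gcd a**2 + 6a + 27.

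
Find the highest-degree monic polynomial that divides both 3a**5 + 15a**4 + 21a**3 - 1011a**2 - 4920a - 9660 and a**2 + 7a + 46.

a**2 + 7a + 46

Repeated division with remainder:
  3a**5 + 15a**4 + 21a**3 - 1011a**2 - 4920a - 9660 = (3a**3 - 6a**2 - 75a - 210)(a**2 + 7a + 46) + (0)
The last nonzero remainder a**2 + 7a + 46 is already monic.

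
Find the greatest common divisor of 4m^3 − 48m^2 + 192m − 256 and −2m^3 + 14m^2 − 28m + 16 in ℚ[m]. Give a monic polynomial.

m − 4

Euclidean algorithm in ℚ[m]:
  4m^3 − 48m^2 + 192m − 256 = (−2)(−2m^3 + 14m^2 − 28m + 16) + (−20m^2 + 136m − 224)
  −2m^3 + 14m^2 − 28m + 16 = ((1/10)m − 1/50)(−20m^2 + 136m − 224) + (−(72/25)m + 288/25)
  −20m^2 + 136m − 224 = ((125/18)m − 175/9)(−(72/25)m + 288/25) + (0)
Last nonzero remainder: −(72/25)m + 288/25. Dividing through by −72/25 gives the monic gcd m − 4.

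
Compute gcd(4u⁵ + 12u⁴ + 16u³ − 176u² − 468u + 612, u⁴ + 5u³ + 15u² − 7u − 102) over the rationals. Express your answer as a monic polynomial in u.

By polynomial division,
  4u⁵ + 12u⁴ + 16u³ − 176u² − 468u + 612 = (4u − 8)(u⁴ + 5u³ + 15u² − 7u − 102) + (−4u³ − 28u² − 116u − 204)
  u⁴ + 5u³ + 15u² − 7u − 102 = (−(1/4)u + 1/2)(−4u³ − 28u² − 116u − 204) + (0)
Last nonzero remainder: −4u³ − 28u² − 116u − 204. Dividing through by −4 gives the monic gcd u³ + 7u² + 29u + 51.

u³ + 7u² + 29u + 51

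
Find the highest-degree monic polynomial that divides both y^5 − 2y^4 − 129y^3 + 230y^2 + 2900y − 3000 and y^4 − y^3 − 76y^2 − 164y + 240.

Apply the Euclidean algorithm:
  y^5 − 2y^4 − 129y^3 + 230y^2 + 2900y − 3000 = (y − 1)(y^4 − y^3 − 76y^2 − 164y + 240) + (−54y^3 + 318y^2 + 2496y − 2760)
  y^4 − y^3 − 76y^2 − 164y + 240 = (−(1/54)y − 22/243)(−54y^3 + 318y^2 + 2496y − 2760) + (−(80/81)y^2 + (880/81)y − 800/81)
  −54y^3 + 318y^2 + 2496y − 2760 = ((2187/40)y + 5589/20)(−(80/81)y^2 + (880/81)y − 800/81) + (0)
Last nonzero remainder: −(80/81)y^2 + (880/81)y − 800/81. Dividing through by −80/81 gives the monic gcd y^2 − 11y + 10.

y^2 − 11y + 10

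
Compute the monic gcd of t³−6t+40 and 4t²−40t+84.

Euclidean algorithm in ℚ[t]:
  t³−6t+40 = ((1/4)t+5/2)(4t²−40t+84) + (73t−170)
  4t²−40t+84 = ((4/73)t−2240/5329)(73t−170) + (66836/5329)
  73t−170 = ((389017/66836)t−452965/33418)(66836/5329) + (0)
The last nonzero remainder is the constant 66836/5329, so the polynomials are coprime and gcd = 1.

1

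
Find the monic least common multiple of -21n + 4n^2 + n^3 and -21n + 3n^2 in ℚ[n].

Euclidean algorithm in ℚ[n]:
  n^3 + 4n^2 - 21n = ((1/3)n + 11/3)(3n^2 - 21n) + (56n)
  3n^2 - 21n = ((3/56)n - 3/8)(56n) + (0)
Last nonzero remainder: 56n. Dividing through by 56 gives the monic gcd n.
Then lcm(f, g) = f·g / gcd(f, g); expanding and making the result monic gives the answer.

147n - 49n^2 - 3n^3 + n^4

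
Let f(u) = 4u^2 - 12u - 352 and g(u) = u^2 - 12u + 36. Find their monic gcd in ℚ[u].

1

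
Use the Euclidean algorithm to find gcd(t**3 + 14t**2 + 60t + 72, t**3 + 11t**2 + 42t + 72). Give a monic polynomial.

Apply the Euclidean algorithm:
  t**3 + 14t**2 + 60t + 72 = (t**3 + 11t**2 + 42t + 72) + (3t**2 + 18t)
  t**3 + 11t**2 + 42t + 72 = ((1/3)t + 5/3)(3t**2 + 18t) + (12t + 72)
  3t**2 + 18t = ((1/4)t)(12t + 72) + (0)
Last nonzero remainder: 12t + 72. Dividing through by 12 gives the monic gcd t + 6.

t + 6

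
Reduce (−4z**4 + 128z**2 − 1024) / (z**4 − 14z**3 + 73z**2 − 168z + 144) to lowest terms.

(−4z**2 − 32z − 64)/(z**2 − 6z + 9)

Euclidean algorithm in ℚ[z]:
  −4z**4 + 128z**2 − 1024 = (−4)(z**4 − 14z**3 + 73z**2 − 168z + 144) + (−56z**3 + 420z**2 − 672z − 448)
  z**4 − 14z**3 + 73z**2 − 168z + 144 = (−(1/56)z + 13/112)(−56z**3 + 420z**2 − 672z − 448) + ((49/4)z**2 − 98z + 196)
  −56z**3 + 420z**2 − 672z − 448 = (−(32/7)z − 16/7)((49/4)z**2 − 98z + 196) + (0)
Last nonzero remainder: (49/4)z**2 − 98z + 196. Dividing through by 49/4 gives the monic gcd z**2 − 8z + 16.
Cancel z**2 − 8z + 16 from numerator and denominator to get the reduced form.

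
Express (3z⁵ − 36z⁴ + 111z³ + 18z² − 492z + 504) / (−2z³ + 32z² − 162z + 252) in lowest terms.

Apply the Euclidean algorithm:
  3z⁵ − 36z⁴ + 111z³ + 18z² − 492z + 504 = (−(3/2)z² − 6z − 30)(−2z³ + 32z² − 162z + 252) + (384z² − 3840z + 8064)
  −2z³ + 32z² − 162z + 252 = (−(1/192)z + 1/32)(384z² − 3840z + 8064) + (0)
Last nonzero remainder: 384z² − 3840z + 8064. Dividing through by 384 gives the monic gcd z² − 10z + 21.
Cancel z² − 10z + 21 from numerator and denominator to get the reduced form.

(−3z³ + 6z² + 12z − 24)/(2z − 12)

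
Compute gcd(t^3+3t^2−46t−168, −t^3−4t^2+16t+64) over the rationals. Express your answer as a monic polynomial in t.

t+4

Apply the Euclidean algorithm:
  t^3+3t^2−46t−168 = (−1)(−t^3−4t^2+16t+64) + (−t^2−30t−104)
  −t^3−4t^2+16t+64 = (t−26)(−t^2−30t−104) + (−660t−2640)
  −t^2−30t−104 = ((1/660)t+13/330)(−660t−2640) + (0)
Last nonzero remainder: −660t−2640. Dividing through by −660 gives the monic gcd t+4.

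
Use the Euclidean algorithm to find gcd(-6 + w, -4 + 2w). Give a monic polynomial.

Euclidean algorithm in ℚ[w]:
  w - 6 = (1/2)(2w - 4) + (-4)
  2w - 4 = (-(1/2)w + 1)(-4) + (0)
The last nonzero remainder is the constant -4, so the polynomials are coprime and gcd = 1.

1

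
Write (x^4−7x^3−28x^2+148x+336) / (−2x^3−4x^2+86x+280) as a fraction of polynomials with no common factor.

(−x^2+4x+12)/(2x+10)

Repeated division with remainder:
  x^4−7x^3−28x^2+148x+336 = (−(1/2)x+9/2)(−2x^3−4x^2+86x+280) + (33x^2−99x−924)
  −2x^3−4x^2+86x+280 = (−(2/33)x−10/33)(33x^2−99x−924) + (0)
Last nonzero remainder: 33x^2−99x−924. Dividing through by 33 gives the monic gcd x^2−3x−28.
Cancel x^2−3x−28 from numerator and denominator to get the reduced form.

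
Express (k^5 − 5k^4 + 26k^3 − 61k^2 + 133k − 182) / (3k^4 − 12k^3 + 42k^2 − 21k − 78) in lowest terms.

(k^2 + 7)/(3k + 3)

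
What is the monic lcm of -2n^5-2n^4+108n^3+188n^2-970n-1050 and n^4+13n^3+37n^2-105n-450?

Repeated division with remainder:
  -2n^5-2n^4+108n^3+188n^2-970n-1050 = (-2n+24)(n^4+13n^3+37n^2-105n-450) + (-130n^3-910n^2+650n+9750)
  n^4+13n^3+37n^2-105n-450 = (-(1/130)n-3/65)(-130n^3-910n^2+650n+9750) + (0)
Last nonzero remainder: -130n^3-910n^2+650n+9750. Dividing through by -130 gives the monic gcd n^3+7n^2-5n-75.
Then lcm(f, g) = f·g / gcd(f, g); expanding and making the result monic gives the answer.

n^6+7n^5-48n^4-418n^3-79n^2+3435n+3150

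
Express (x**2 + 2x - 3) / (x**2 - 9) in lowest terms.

By polynomial division,
  x**2 + 2x - 3 = (x**2 - 9) + (2x + 6)
  x**2 - 9 = ((1/2)x - 3/2)(2x + 6) + (0)
Last nonzero remainder: 2x + 6. Dividing through by 2 gives the monic gcd x + 3.
Cancel x + 3 from numerator and denominator to get the reduced form.

(x - 1)/(x - 3)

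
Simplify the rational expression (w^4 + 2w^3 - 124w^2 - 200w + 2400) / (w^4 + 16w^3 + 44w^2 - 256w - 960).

Repeated division with remainder:
  w^4 + 2w^3 - 124w^2 - 200w + 2400 = (w^4 + 16w^3 + 44w^2 - 256w - 960) + (-14w^3 - 168w^2 + 56w + 3360)
  w^4 + 16w^3 + 44w^2 - 256w - 960 = (-(1/14)w - 2/7)(-14w^3 - 168w^2 + 56w + 3360) + (0)
Last nonzero remainder: -14w^3 - 168w^2 + 56w + 3360. Dividing through by -14 gives the monic gcd w^3 + 12w^2 - 4w - 240.
Cancel w^3 + 12w^2 - 4w - 240 from numerator and denominator to get the reduced form.

(w - 10)/(w + 4)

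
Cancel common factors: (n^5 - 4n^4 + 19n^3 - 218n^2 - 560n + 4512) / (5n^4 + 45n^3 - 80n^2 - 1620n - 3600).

(n^3 - 2n^2 + 39n - 188)/(5n^2 + 55n + 150)

Repeated division with remainder:
  n^5 - 4n^4 + 19n^3 - 218n^2 - 560n + 4512 = ((1/5)n - 13/5)(5n^4 + 45n^3 - 80n^2 - 1620n - 3600) + (152n^3 - 102n^2 - 4052n - 4848)
  5n^4 + 45n^3 - 80n^2 - 1620n - 3600 = ((5/152)n + 3675/11552)(152n^3 - 102n^2 - 4052n - 4848) + ((495225/5776)n^2 - (495225/2888)n - 1485675/722)
  152n^3 - 102n^2 - 4052n - 4848 = ((877952/495225)n + 1166752/495225)((495225/5776)n^2 - (495225/2888)n - 1485675/722) + (0)
Last nonzero remainder: (495225/5776)n^2 - (495225/2888)n - 1485675/722. Dividing through by 495225/5776 gives the monic gcd n^2 - 2n - 24.
Cancel n^2 - 2n - 24 from numerator and denominator to get the reduced form.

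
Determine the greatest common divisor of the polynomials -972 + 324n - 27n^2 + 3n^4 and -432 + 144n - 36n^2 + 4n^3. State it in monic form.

18 - 3n + n^2

Apply the Euclidean algorithm:
  3n^4 - 27n^2 + 324n - 972 = ((3/4)n + 27/4)(4n^3 - 36n^2 + 144n - 432) + (108n^2 - 324n + 1944)
  4n^3 - 36n^2 + 144n - 432 = ((1/27)n - 2/9)(108n^2 - 324n + 1944) + (0)
Last nonzero remainder: 108n^2 - 324n + 1944. Dividing through by 108 gives the monic gcd n^2 - 3n + 18.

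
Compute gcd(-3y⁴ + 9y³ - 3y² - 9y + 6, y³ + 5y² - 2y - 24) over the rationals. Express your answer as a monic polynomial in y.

y - 2

Apply the Euclidean algorithm:
  -3y⁴ + 9y³ - 3y² - 9y + 6 = (-3y + 24)(y³ + 5y² - 2y - 24) + (-129y² - 33y + 582)
  y³ + 5y² - 2y - 24 = (-(1/129)y - 68/1849)(-129y² - 33y + 582) + ((2400/1849)y - 4800/1849)
  -129y² - 33y + 582 = (-(79507/800)y - 179353/800)((2400/1849)y - 4800/1849) + (0)
Last nonzero remainder: (2400/1849)y - 4800/1849. Dividing through by 2400/1849 gives the monic gcd y - 2.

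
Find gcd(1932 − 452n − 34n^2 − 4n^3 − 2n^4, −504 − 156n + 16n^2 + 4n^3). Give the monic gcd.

Euclidean algorithm in ℚ[n]:
  −2n^4 − 4n^3 − 34n^2 − 452n + 1932 = (−(1/2)n + 1)(4n^3 + 16n^2 − 156n − 504) + (−128n^2 − 548n + 2436)
  4n^3 + 16n^2 − 156n − 504 = (−(1/32)n + 9/1024)(−128n^2 − 548n + 2436) + (−(19215/256)n − 134505/256)
  −128n^2 − 548n + 2436 = ((32768/19215)n − 29696/6405)(−(19215/256)n − 134505/256) + (0)
Last nonzero remainder: −(19215/256)n − 134505/256. Dividing through by −19215/256 gives the monic gcd n + 7.

7 + n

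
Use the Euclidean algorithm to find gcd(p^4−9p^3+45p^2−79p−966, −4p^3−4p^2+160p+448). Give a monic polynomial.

p−7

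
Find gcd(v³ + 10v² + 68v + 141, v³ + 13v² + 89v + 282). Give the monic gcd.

v² + 7v + 47

By polynomial division,
  v³ + 10v² + 68v + 141 = (v³ + 13v² + 89v + 282) + (-3v² - 21v - 141)
  v³ + 13v² + 89v + 282 = (-(1/3)v - 2)(-3v² - 21v - 141) + (0)
Last nonzero remainder: -3v² - 21v - 141. Dividing through by -3 gives the monic gcd v² + 7v + 47.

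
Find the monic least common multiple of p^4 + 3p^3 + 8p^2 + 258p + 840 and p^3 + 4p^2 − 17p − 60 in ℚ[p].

p^6 + 2p^5 − 7p^4 + 214p^3 + 486p^2 − 3936p − 10080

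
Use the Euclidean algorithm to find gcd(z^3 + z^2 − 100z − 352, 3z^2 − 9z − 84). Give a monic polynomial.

Apply the Euclidean algorithm:
  z^3 + z^2 − 100z − 352 = ((1/3)z + 4/3)(3z^2 − 9z − 84) + (−60z − 240)
  3z^2 − 9z − 84 = (−(1/20)z + 7/20)(−60z − 240) + (0)
Last nonzero remainder: −60z − 240. Dividing through by −60 gives the monic gcd z + 4.

z + 4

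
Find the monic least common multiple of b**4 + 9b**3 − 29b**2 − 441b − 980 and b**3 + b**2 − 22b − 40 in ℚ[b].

b**6 + 6b**5 − 66b**4 − 444b**3 + 633b**2 + 7350b + 9800

Apply the Euclidean algorithm:
  b**4 + 9b**3 − 29b**2 − 441b − 980 = (b + 8)(b**3 + b**2 − 22b − 40) + (−15b**2 − 225b − 660)
  b**3 + b**2 − 22b − 40 = (−(1/15)b + 14/15)(−15b**2 − 225b − 660) + (144b + 576)
  −15b**2 − 225b − 660 = (−(5/48)b − 55/48)(144b + 576) + (0)
Last nonzero remainder: 144b + 576. Dividing through by 144 gives the monic gcd b + 4.
Then lcm(f, g) = f·g / gcd(f, g); expanding and making the result monic gives the answer.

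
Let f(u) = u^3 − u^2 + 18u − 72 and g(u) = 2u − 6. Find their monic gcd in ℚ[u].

u − 3

By polynomial division,
  u^3 − u^2 + 18u − 72 = ((1/2)u^2 + u + 12)(2u − 6) + (0)
Last nonzero remainder: 2u − 6. Dividing through by 2 gives the monic gcd u − 3.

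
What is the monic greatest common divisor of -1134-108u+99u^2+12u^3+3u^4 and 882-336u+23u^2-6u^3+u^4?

-126+30u+u^2+u^3

Apply the Euclidean algorithm:
  3u^4+12u^3+99u^2-108u-1134 = (3)(u^4-6u^3+23u^2-336u+882) + (30u^3+30u^2+900u-3780)
  u^4-6u^3+23u^2-336u+882 = ((1/30)u-7/30)(30u^3+30u^2+900u-3780) + (0)
Last nonzero remainder: 30u^3+30u^2+900u-3780. Dividing through by 30 gives the monic gcd u^3+u^2+30u-126.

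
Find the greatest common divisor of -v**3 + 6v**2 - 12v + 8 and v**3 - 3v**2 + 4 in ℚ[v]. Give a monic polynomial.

v**2 - 4v + 4

By polynomial division,
  -v**3 + 6v**2 - 12v + 8 = (-1)(v**3 - 3v**2 + 4) + (3v**2 - 12v + 12)
  v**3 - 3v**2 + 4 = ((1/3)v + 1/3)(3v**2 - 12v + 12) + (0)
Last nonzero remainder: 3v**2 - 12v + 12. Dividing through by 3 gives the monic gcd v**2 - 4v + 4.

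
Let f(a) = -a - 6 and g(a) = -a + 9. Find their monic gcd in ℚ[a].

1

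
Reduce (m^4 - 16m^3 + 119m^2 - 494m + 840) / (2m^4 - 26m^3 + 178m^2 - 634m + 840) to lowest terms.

(m - 6)/(2m - 6)

Euclidean algorithm in ℚ[m]:
  m^4 - 16m^3 + 119m^2 - 494m + 840 = (1/2)(2m^4 - 26m^3 + 178m^2 - 634m + 840) + (-3m^3 + 30m^2 - 177m + 420)
  2m^4 - 26m^3 + 178m^2 - 634m + 840 = (-(2/3)m + 2)(-3m^3 + 30m^2 - 177m + 420) + (0)
Last nonzero remainder: -3m^3 + 30m^2 - 177m + 420. Dividing through by -3 gives the monic gcd m^3 - 10m^2 + 59m - 140.
Cancel m^3 - 10m^2 + 59m - 140 from numerator and denominator to get the reduced form.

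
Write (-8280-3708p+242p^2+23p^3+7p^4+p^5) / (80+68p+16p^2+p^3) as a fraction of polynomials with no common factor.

By polynomial division,
  p^5+7p^4+23p^3+242p^2-3708p-8280 = (p^2-9p+99)(p^3+16p^2+68p+80) + (-810p^2-9720p-16200)
  p^3+16p^2+68p+80 = (-(1/810)p-2/405)(-810p^2-9720p-16200) + (0)
Last nonzero remainder: -810p^2-9720p-16200. Dividing through by -810 gives the monic gcd p^2+12p+20.
Cancel p^2+12p+20 from numerator and denominator to get the reduced form.

(-414+63p-5p^2+p^3)/(4+p)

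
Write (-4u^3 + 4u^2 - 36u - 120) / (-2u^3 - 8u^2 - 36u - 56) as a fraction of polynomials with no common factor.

Euclidean algorithm in ℚ[u]:
  -4u^3 + 4u^2 - 36u - 120 = (2)(-2u^3 - 8u^2 - 36u - 56) + (20u^2 + 36u - 8)
  -2u^3 - 8u^2 - 36u - 56 = (-(1/10)u - 11/50)(20u^2 + 36u - 8) + (-(722/25)u - 1444/25)
  20u^2 + 36u - 8 = (-(250/361)u + 50/361)(-(722/25)u - 1444/25) + (0)
Last nonzero remainder: -(722/25)u - 1444/25. Dividing through by -722/25 gives the monic gcd u + 2.
Cancel u + 2 from numerator and denominator to get the reduced form.

(2u^2 - 6u + 30)/(u^2 + 2u + 14)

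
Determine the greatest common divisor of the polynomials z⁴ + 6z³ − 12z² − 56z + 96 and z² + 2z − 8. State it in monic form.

z² + 2z − 8

Apply the Euclidean algorithm:
  z⁴ + 6z³ − 12z² − 56z + 96 = (z² + 4z − 12)(z² + 2z − 8) + (0)
The last nonzero remainder z² + 2z − 8 is already monic.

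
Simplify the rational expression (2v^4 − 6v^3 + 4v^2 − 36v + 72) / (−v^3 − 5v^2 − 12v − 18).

Repeated division with remainder:
  2v^4 − 6v^3 + 4v^2 − 36v + 72 = (−2v + 16)(−v^3 − 5v^2 − 12v − 18) + (60v^2 + 120v + 360)
  −v^3 − 5v^2 − 12v − 18 = (−(1/60)v − 1/20)(60v^2 + 120v + 360) + (0)
Last nonzero remainder: 60v^2 + 120v + 360. Dividing through by 60 gives the monic gcd v^2 + 2v + 6.
Cancel v^2 + 2v + 6 from numerator and denominator to get the reduced form.

(−2v^2 + 10v − 12)/(v + 3)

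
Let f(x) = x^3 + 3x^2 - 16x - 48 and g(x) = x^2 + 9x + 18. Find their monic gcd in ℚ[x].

x + 3

Repeated division with remainder:
  x^3 + 3x^2 - 16x - 48 = (x - 6)(x^2 + 9x + 18) + (20x + 60)
  x^2 + 9x + 18 = ((1/20)x + 3/10)(20x + 60) + (0)
Last nonzero remainder: 20x + 60. Dividing through by 20 gives the monic gcd x + 3.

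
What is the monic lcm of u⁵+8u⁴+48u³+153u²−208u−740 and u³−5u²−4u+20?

u⁶+3u⁵+8u⁴−87u³−973u²+300u+3700

Euclidean algorithm in ℚ[u]:
  u⁵+8u⁴+48u³+153u²−208u−740 = (u²+13u+117)(u³−5u²−4u+20) + (770u²−3080)
  u³−5u²−4u+20 = ((1/770)u−1/154)(770u²−3080) + (0)
Last nonzero remainder: 770u²−3080. Dividing through by 770 gives the monic gcd u²−4.
Then lcm(f, g) = f·g / gcd(f, g); expanding and making the result monic gives the answer.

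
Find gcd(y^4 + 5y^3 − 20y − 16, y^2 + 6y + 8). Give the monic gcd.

Apply the Euclidean algorithm:
  y^4 + 5y^3 − 20y − 16 = (y^2 − y − 2)(y^2 + 6y + 8) + (0)
The last nonzero remainder y^2 + 6y + 8 is already monic.

y^2 + 6y + 8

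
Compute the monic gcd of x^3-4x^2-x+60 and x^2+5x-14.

Repeated division with remainder:
  x^3-4x^2-x+60 = (x-9)(x^2+5x-14) + (58x-66)
  x^2+5x-14 = ((1/58)x+89/841)(58x-66) + (-5900/841)
  58x-66 = (-(24389/2950)x+27753/2950)(-5900/841) + (0)
The last nonzero remainder is the constant -5900/841, so the polynomials are coprime and gcd = 1.

1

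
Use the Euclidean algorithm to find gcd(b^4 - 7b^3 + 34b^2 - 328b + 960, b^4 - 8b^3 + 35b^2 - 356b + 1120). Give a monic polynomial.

Euclidean algorithm in ℚ[b]:
  b^4 - 7b^3 + 34b^2 - 328b + 960 = (b^4 - 8b^3 + 35b^2 - 356b + 1120) + (b^3 - b^2 + 28b - 160)
  b^4 - 8b^3 + 35b^2 - 356b + 1120 = (b - 7)(b^3 - b^2 + 28b - 160) + (0)
The last nonzero remainder b^3 - b^2 + 28b - 160 is already monic.

b^3 - b^2 + 28b - 160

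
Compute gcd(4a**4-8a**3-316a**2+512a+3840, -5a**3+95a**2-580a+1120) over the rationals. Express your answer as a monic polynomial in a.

By polynomial division,
  4a**4-8a**3-316a**2+512a+3840 = (-(4/5)a-68/5)(-5a**3+95a**2-580a+1120) + (512a**2-6480a+19072)
  -5a**3+95a**2-580a+1120 = (-(5/512)a+1015/16384)(512a**2-6480a+19072) + ((7875/1024)a-7875/128)
  512a**2-6480a+19072 = ((524288/7875)a-2441216/7875)((7875/1024)a-7875/128) + (0)
Last nonzero remainder: (7875/1024)a-7875/128. Dividing through by 7875/1024 gives the monic gcd a-8.

a-8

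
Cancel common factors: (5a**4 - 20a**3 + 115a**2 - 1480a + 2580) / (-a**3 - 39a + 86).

By polynomial division,
  5a**4 - 20a**3 + 115a**2 - 1480a + 2580 = (-5a + 20)(-a**3 - 39a + 86) + (-80a**2 - 270a + 860)
  -a**3 - 39a + 86 = ((1/80)a - 27/640)(-80a**2 - 270a + 860) + (-(3913/64)a + 3913/32)
  -80a**2 - 270a + 860 = ((5120/3913)a + 640/91)(-(3913/64)a + 3913/32) + (0)
Last nonzero remainder: -(3913/64)a + 3913/32. Dividing through by -3913/64 gives the monic gcd a - 2.
Cancel a - 2 from numerator and denominator to get the reduced form.

(-5a**3 + 10a**2 - 95a + 1290)/(a**2 + 2a + 43)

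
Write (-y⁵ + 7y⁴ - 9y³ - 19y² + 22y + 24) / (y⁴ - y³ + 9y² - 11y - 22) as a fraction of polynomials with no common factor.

Repeated division with remainder:
  -y⁵ + 7y⁴ - 9y³ - 19y² + 22y + 24 = (-y + 6)(y⁴ - y³ + 9y² - 11y - 22) + (6y³ - 84y² + 66y + 156)
  y⁴ - y³ + 9y² - 11y - 22 = ((1/6)y + 13/6)(6y³ - 84y² + 66y + 156) + (180y² - 180y - 360)
  6y³ - 84y² + 66y + 156 = ((1/30)y - 13/30)(180y² - 180y - 360) + (0)
Last nonzero remainder: 180y² - 180y - 360. Dividing through by 180 gives the monic gcd y² - y - 2.
Cancel y² - y - 2 from numerator and denominator to get the reduced form.

(-y³ + 6y² - 5y - 12)/(y² + 11)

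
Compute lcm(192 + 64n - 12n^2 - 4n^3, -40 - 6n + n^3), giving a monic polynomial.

By polynomial division,
  -4n^3 - 12n^2 + 64n + 192 = (-4)(n^3 - 6n - 40) + (-12n^2 + 40n + 32)
  n^3 - 6n - 40 = (-(1/12)n - 5/18)(-12n^2 + 40n + 32) + ((70/9)n - 280/9)
  -12n^2 + 40n + 32 = (-(54/35)n - 36/35)((70/9)n - 280/9) + (0)
Last nonzero remainder: (70/9)n - 280/9. Dividing through by 70/9 gives the monic gcd n - 4.
Then lcm(f, g) = f·g / gcd(f, g); expanding and making the result monic gives the answer.

-480 - 352n - 82n^2 + 6n^3 + 7n^4 + n^5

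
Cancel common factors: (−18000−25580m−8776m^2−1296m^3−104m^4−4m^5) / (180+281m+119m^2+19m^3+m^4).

Apply the Euclidean algorithm:
  −4m^5−104m^4−1296m^3−8776m^2−25580m−18000 = (−4m−28)(m^4+19m^3+119m^2+281m+180) + (−288m^3−4320m^2−16992m−12960)
  m^4+19m^3+119m^2+281m+180 = (−(1/288)m−1/72)(−288m^3−4320m^2−16992m−12960) + (0)
Last nonzero remainder: −288m^3−4320m^2−16992m−12960. Dividing through by −288 gives the monic gcd m^3+15m^2+59m+45.
Cancel m^3+15m^2+59m+45 from numerator and denominator to get the reduced form.

(−400−44m−4m^2)/(4+m)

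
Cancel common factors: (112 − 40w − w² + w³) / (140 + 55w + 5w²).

(16 − 8w + w²)/(20 + 5w)

Repeated division with remainder:
  w³ − w² − 40w + 112 = ((1/5)w − 12/5)(5w² + 55w + 140) + (64w + 448)
  5w² + 55w + 140 = ((5/64)w + 5/16)(64w + 448) + (0)
Last nonzero remainder: 64w + 448. Dividing through by 64 gives the monic gcd w + 7.
Cancel w + 7 from numerator and denominator to get the reduced form.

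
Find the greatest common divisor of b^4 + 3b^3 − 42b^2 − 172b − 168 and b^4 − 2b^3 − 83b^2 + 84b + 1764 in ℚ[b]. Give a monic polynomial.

b^2 − b − 42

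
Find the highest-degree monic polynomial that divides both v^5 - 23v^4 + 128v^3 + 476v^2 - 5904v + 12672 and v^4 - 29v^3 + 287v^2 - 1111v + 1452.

v^2 - 15v + 44

By polynomial division,
  v^5 - 23v^4 + 128v^3 + 476v^2 - 5904v + 12672 = (v + 6)(v^4 - 29v^3 + 287v^2 - 1111v + 1452) + (15v^3 - 135v^2 - 690v + 3960)
  v^4 - 29v^3 + 287v^2 - 1111v + 1452 = ((1/15)v - 4/3)(15v^3 - 135v^2 - 690v + 3960) + (153v^2 - 2295v + 6732)
  15v^3 - 135v^2 - 690v + 3960 = ((5/51)v + 10/17)(153v^2 - 2295v + 6732) + (0)
Last nonzero remainder: 153v^2 - 2295v + 6732. Dividing through by 153 gives the monic gcd v^2 - 15v + 44.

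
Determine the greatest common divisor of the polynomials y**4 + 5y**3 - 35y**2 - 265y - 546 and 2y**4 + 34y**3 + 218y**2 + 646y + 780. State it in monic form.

y**3 + 12y**2 + 49y + 78

Apply the Euclidean algorithm:
  y**4 + 5y**3 - 35y**2 - 265y - 546 = (1/2)(2y**4 + 34y**3 + 218y**2 + 646y + 780) + (-12y**3 - 144y**2 - 588y - 936)
  2y**4 + 34y**3 + 218y**2 + 646y + 780 = (-(1/6)y - 5/6)(-12y**3 - 144y**2 - 588y - 936) + (0)
Last nonzero remainder: -12y**3 - 144y**2 - 588y - 936. Dividing through by -12 gives the monic gcd y**3 + 12y**2 + 49y + 78.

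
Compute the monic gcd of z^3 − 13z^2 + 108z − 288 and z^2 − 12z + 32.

z − 4

Repeated division with remainder:
  z^3 − 13z^2 + 108z − 288 = (z − 1)(z^2 − 12z + 32) + (64z − 256)
  z^2 − 12z + 32 = ((1/64)z − 1/8)(64z − 256) + (0)
Last nonzero remainder: 64z − 256. Dividing through by 64 gives the monic gcd z − 4.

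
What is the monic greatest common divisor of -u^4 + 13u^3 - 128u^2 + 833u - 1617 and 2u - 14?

u - 7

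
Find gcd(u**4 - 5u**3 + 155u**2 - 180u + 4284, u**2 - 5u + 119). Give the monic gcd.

u**2 - 5u + 119

Apply the Euclidean algorithm:
  u**4 - 5u**3 + 155u**2 - 180u + 4284 = (u**2 + 36)(u**2 - 5u + 119) + (0)
The last nonzero remainder u**2 - 5u + 119 is already monic.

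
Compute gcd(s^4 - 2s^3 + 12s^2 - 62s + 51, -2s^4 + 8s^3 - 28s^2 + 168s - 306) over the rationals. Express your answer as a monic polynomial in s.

Apply the Euclidean algorithm:
  s^4 - 2s^3 + 12s^2 - 62s + 51 = (-1/2)(-2s^4 + 8s^3 - 28s^2 + 168s - 306) + (2s^3 - 2s^2 + 22s - 102)
  -2s^4 + 8s^3 - 28s^2 + 168s - 306 = (-s + 3)(2s^3 - 2s^2 + 22s - 102) + (0)
Last nonzero remainder: 2s^3 - 2s^2 + 22s - 102. Dividing through by 2 gives the monic gcd s^3 - s^2 + 11s - 51.

s^3 - s^2 + 11s - 51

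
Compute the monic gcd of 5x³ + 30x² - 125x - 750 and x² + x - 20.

Euclidean algorithm in ℚ[x]:
  5x³ + 30x² - 125x - 750 = (5x + 25)(x² + x - 20) + (-50x - 250)
  x² + x - 20 = (-(1/50)x + 2/25)(-50x - 250) + (0)
Last nonzero remainder: -50x - 250. Dividing through by -50 gives the monic gcd x + 5.

x + 5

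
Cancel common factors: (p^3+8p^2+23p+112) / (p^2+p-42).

(p^2+p+16)/(p-6)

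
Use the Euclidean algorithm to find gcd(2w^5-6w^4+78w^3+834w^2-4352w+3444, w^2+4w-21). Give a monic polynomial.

w^2+4w-21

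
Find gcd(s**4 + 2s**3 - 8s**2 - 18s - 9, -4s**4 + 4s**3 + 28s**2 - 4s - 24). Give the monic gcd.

s**2 - 2s - 3

Euclidean algorithm in ℚ[s]:
  s**4 + 2s**3 - 8s**2 - 18s - 9 = (-1/4)(-4s**4 + 4s**3 + 28s**2 - 4s - 24) + (3s**3 - s**2 - 19s - 15)
  -4s**4 + 4s**3 + 28s**2 - 4s - 24 = (-(4/3)s + 8/9)(3s**3 - s**2 - 19s - 15) + ((32/9)s**2 - (64/9)s - 32/3)
  3s**3 - s**2 - 19s - 15 = ((27/32)s + 45/32)((32/9)s**2 - (64/9)s - 32/3) + (0)
Last nonzero remainder: (32/9)s**2 - (64/9)s - 32/3. Dividing through by 32/9 gives the monic gcd s**2 - 2s - 3.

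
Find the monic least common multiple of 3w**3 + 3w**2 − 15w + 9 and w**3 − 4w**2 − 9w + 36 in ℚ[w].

w**5 − 6w**4 + 50w**2 − 81w + 36

Apply the Euclidean algorithm:
  3w**3 + 3w**2 − 15w + 9 = (3)(w**3 − 4w**2 − 9w + 36) + (15w**2 + 12w − 99)
  w**3 − 4w**2 − 9w + 36 = ((1/15)w − 8/25)(15w**2 + 12w − 99) + ((36/25)w + 108/25)
  15w**2 + 12w − 99 = ((125/12)w − 275/12)((36/25)w + 108/25) + (0)
Last nonzero remainder: (36/25)w + 108/25. Dividing through by 36/25 gives the monic gcd w + 3.
Then lcm(f, g) = f·g / gcd(f, g); expanding and making the result monic gives the answer.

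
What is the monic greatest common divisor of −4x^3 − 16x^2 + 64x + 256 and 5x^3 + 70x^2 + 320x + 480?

x^2 + 8x + 16

Apply the Euclidean algorithm:
  −4x^3 − 16x^2 + 64x + 256 = (−4/5)(5x^3 + 70x^2 + 320x + 480) + (40x^2 + 320x + 640)
  5x^3 + 70x^2 + 320x + 480 = ((1/8)x + 3/4)(40x^2 + 320x + 640) + (0)
Last nonzero remainder: 40x^2 + 320x + 640. Dividing through by 40 gives the monic gcd x^2 + 8x + 16.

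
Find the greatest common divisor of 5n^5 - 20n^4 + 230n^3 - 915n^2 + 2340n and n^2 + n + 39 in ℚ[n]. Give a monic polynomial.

n^2 + n + 39

Repeated division with remainder:
  5n^5 - 20n^4 + 230n^3 - 915n^2 + 2340n = (5n^3 - 25n^2 + 60n)(n^2 + n + 39) + (0)
The last nonzero remainder n^2 + n + 39 is already monic.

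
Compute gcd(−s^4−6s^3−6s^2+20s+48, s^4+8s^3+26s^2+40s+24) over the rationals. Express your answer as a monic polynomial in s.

Repeated division with remainder:
  −s^4−6s^3−6s^2+20s+48 = (−1)(s^4+8s^3+26s^2+40s+24) + (2s^3+20s^2+60s+72)
  s^4+8s^3+26s^2+40s+24 = ((1/2)s−1)(2s^3+20s^2+60s+72) + (16s^2+64s+96)
  2s^3+20s^2+60s+72 = ((1/8)s+3/4)(16s^2+64s+96) + (0)
Last nonzero remainder: 16s^2+64s+96. Dividing through by 16 gives the monic gcd s^2+4s+6.

s^2+4s+6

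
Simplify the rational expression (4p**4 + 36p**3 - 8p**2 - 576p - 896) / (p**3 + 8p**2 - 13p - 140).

Repeated division with remainder:
  4p**4 + 36p**3 - 8p**2 - 576p - 896 = (4p + 4)(p**3 + 8p**2 - 13p - 140) + (12p**2 + 36p - 336)
  p**3 + 8p**2 - 13p - 140 = ((1/12)p + 5/12)(12p**2 + 36p - 336) + (0)
Last nonzero remainder: 12p**2 + 36p - 336. Dividing through by 12 gives the monic gcd p**2 + 3p - 28.
Cancel p**2 + 3p - 28 from numerator and denominator to get the reduced form.

(4p**2 + 24p + 32)/(p + 5)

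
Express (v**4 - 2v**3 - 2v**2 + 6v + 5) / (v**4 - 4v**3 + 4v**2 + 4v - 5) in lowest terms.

(v + 1)/(v - 1)

Repeated division with remainder:
  v**4 - 2v**3 - 2v**2 + 6v + 5 = (v**4 - 4v**3 + 4v**2 + 4v - 5) + (2v**3 - 6v**2 + 2v + 10)
  v**4 - 4v**3 + 4v**2 + 4v - 5 = ((1/2)v - 1/2)(2v**3 - 6v**2 + 2v + 10) + (0)
Last nonzero remainder: 2v**3 - 6v**2 + 2v + 10. Dividing through by 2 gives the monic gcd v**3 - 3v**2 + v + 5.
Cancel v**3 - 3v**2 + v + 5 from numerator and denominator to get the reduced form.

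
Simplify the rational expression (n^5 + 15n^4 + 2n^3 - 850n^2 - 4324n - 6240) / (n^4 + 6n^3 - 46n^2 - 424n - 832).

(n^2 + 13n + 30)/(n + 4)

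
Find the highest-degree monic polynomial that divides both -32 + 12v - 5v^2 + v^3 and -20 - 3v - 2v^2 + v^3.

-4 + v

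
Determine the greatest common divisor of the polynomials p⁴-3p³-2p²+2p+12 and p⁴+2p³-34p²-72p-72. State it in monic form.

p²+2p+2

Apply the Euclidean algorithm:
  p⁴-3p³-2p²+2p+12 = (p⁴+2p³-34p²-72p-72) + (-5p³+32p²+74p+84)
  p⁴+2p³-34p²-72p-72 = (-(1/5)p-42/25)(-5p³+32p²+74p+84) + ((864/25)p²+(1728/25)p+1728/25)
  -5p³+32p²+74p+84 = (-(125/864)p+175/144)((864/25)p²+(1728/25)p+1728/25) + (0)
Last nonzero remainder: (864/25)p²+(1728/25)p+1728/25. Dividing through by 864/25 gives the monic gcd p²+2p+2.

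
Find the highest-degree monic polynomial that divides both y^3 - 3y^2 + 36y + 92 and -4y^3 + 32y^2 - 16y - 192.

Repeated division with remainder:
  y^3 - 3y^2 + 36y + 92 = (-1/4)(-4y^3 + 32y^2 - 16y - 192) + (5y^2 + 32y + 44)
  -4y^3 + 32y^2 - 16y - 192 = (-(4/5)y + 288/25)(5y^2 + 32y + 44) + (-(8736/25)y - 17472/25)
  5y^2 + 32y + 44 = (-(125/8736)y - 275/4368)(-(8736/25)y - 17472/25) + (0)
Last nonzero remainder: -(8736/25)y - 17472/25. Dividing through by -8736/25 gives the monic gcd y + 2.

y + 2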